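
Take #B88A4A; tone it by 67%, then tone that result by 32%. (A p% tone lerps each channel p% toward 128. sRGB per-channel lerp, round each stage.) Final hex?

#8C8274

#B88A4A is rgb(184, 138, 74).
Per channel, c → c + 0.67(128 − c):
  R: 184 − 37.52 = 146.48 → 146
  G: 138 + 0.67×(128−138) = 138 − 6.7 = 131.3 → 131
  B: 74 + 36.18 = 110.18 → 110
After the tone: rgb(146, 131, 110) = #92836E.
A 32% tone moves each channel 32% toward 128:
  R: 146 + 0.32×(128−146) = 146 − 5.76 = 140.24 → 140
  G: 131 + 0.32×(128−131) = 131 − 0.96 = 130.04 → 130
  B: 110 + 0.32×(128−110) = 110 + 5.76 = 115.76 → 116
rgb(140, 130, 116) = #8C8274.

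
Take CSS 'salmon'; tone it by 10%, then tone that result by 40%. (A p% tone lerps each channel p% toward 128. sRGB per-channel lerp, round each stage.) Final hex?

#c28078

CSS salmon is rgb(250, 128, 114).
A 10% tone moves each channel 10% toward 128:
  R: 250 − 12.2 = 237.8 → 238
  G: 128 + 0 = 128 → 128
  B: 114 + 0.1×(128−114) = 114 + 1.4 = 115.4 → 115
After the tone: rgb(238, 128, 115) = #ee8073.
A 40% tone moves each channel 40% toward 128:
  R: 238 − 44 = 194 → 194
  G: 128 + 0.4×(128−128) = 128 + 0 = 128 → 128
  B: 115 + 5.2 = 120.2 → 120
rgb(194, 128, 120) = #c28078.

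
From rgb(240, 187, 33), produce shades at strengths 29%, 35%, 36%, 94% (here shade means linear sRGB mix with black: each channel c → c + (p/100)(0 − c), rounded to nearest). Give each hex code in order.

29%: (240 − 69.6 = 170.4→170, 187 − 54.23 = 132.77→133, 33 − 9.57 = 23.43→23) → #AA8517
35%: (240 − 84 = 156→156, 187 − 65.45 = 121.55→122, 33 − 11.55 = 21.45→21) → #9C7A15
36%: (240 − 86.4 = 153.6→154, 187 − 67.32 = 119.68→120, 33 − 11.88 = 21.12→21) → #9A7815
94%: (240 − 225.6 = 14.4→14, 187 − 175.78 = 11.22→11, 33 − 31.02 = 1.98→2) → #0E0B02

#AA8517, #9C7A15, #9A7815, #0E0B02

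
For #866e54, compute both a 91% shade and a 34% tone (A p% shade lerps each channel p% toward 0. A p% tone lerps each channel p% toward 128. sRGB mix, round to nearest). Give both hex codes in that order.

#0c0a08, #847463

#866e54 is rgb(134, 110, 84).
91% shade:
  R: 134 + 0.91×(0−134) = 134 − 121.94 = 12.06 → 12
  G: 110 − 100.1 = 9.9 → 10
  B: 84 + 0.91×(0−84) = 84 − 76.44 = 7.56 → 8
  → #0c0a08
34% tone:
  R: 134 − 2.04 = 131.96 → 132
  G: 110 + 6.12 = 116.12 → 116
  B: 84 + 14.96 = 98.96 → 99
  → #847463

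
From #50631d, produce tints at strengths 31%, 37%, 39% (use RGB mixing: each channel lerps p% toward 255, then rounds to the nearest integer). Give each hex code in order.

#869363, #919d71, #94a075

#50631d is rgb(80, 99, 29).
31%: (80 + 54.25 = 134.25→134, 99 + 48.36 = 147.36→147, 29 + 70.06 = 99.06→99) → #869363
37%: (80 + 64.75 = 144.75→145, 99 + 57.72 = 156.72→157, 29 + 83.62 = 112.62→113) → #919d71
39%: (80 + 68.25 = 148.25→148, 99 + 60.84 = 159.84→160, 29 + 88.14 = 117.14→117) → #94a075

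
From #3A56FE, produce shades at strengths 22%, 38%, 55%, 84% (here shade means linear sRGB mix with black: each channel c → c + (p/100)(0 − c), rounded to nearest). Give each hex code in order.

#2D43C6, #24359D, #1A2772, #090E29

#3A56FE is rgb(58, 86, 254).
22%: (58 − 12.76 = 45.24→45, 86 − 18.92 = 67.08→67, 254 − 55.88 = 198.12→198) → #2D43C6
38%: (58 − 22.04 = 35.96→36, 86 − 32.68 = 53.32→53, 254 − 96.52 = 157.48→157) → #24359D
55%: (58 − 31.9 = 26.1→26, 86 − 47.3 = 38.7→39, 254 − 139.7 = 114.3→114) → #1A2772
84%: (58 − 48.72 = 9.28→9, 86 − 72.24 = 13.76→14, 254 − 213.36 = 40.64→41) → #090E29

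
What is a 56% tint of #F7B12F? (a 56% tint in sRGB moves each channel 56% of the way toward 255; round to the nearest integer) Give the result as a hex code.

#F7B12F is rgb(247, 177, 47).
Per channel, c → c + 0.56(255 − c):
  R: 247 + 0.56×(255−247) = 247 + 4.48 = 251.48 → 251
  G: 177 + 0.56×(255−177) = 177 + 43.68 = 220.68 → 221
  B: 47 + 116.48 = 163.48 → 163
rgb(251, 221, 163) = #FBDDA3.

#FBDDA3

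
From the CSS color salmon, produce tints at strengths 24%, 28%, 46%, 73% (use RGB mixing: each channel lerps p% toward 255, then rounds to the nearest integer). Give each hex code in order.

#FB9E94, #FBA499, #FCBAB3, #FEDDD9

CSS salmon is rgb(250, 128, 114).
24%: (250 + 1.2 = 251.2→251, 128 + 30.48 = 158.48→158, 114 + 33.84 = 147.84→148) → #FB9E94
28%: (250 + 1.4 = 251.4→251, 128 + 35.56 = 163.56→164, 114 + 39.48 = 153.48→153) → #FBA499
46%: (250 + 2.3 = 252.3→252, 128 + 58.42 = 186.42→186, 114 + 64.86 = 178.86→179) → #FCBAB3
73%: (250 + 3.65 = 253.65→254, 128 + 92.71 = 220.71→221, 114 + 102.93 = 216.93→217) → #FEDDD9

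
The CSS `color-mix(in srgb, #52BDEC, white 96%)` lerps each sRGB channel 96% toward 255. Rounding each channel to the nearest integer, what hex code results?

#52BDEC is rgb(82, 189, 236).
Lerp each channel 96% toward 255:
  R: 82 + 0.96×(255−82) = 82 + 166.08 = 248.08 → 248
  G: 189 + 0.96×(255−189) = 189 + 63.36 = 252.36 → 252
  B: 236 + 0.96×(255−236) = 236 + 18.24 = 254.24 → 254
rgb(248, 252, 254) = #F8FCFE.

#F8FCFE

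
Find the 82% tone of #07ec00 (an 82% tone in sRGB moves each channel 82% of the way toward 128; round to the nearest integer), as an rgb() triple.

#07ec00 is rgb(7, 236, 0).
Per channel, c → c + 0.82(128 − c):
  R: 7 + 99.22 = 106.22 → 106
  G: 236 − 88.56 = 147.44 → 147
  B: 0 + 104.96 = 104.96 → 105

rgb(106, 147, 105)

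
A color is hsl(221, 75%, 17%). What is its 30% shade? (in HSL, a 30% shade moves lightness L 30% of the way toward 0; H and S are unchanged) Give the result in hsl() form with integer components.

L moves 30% from 17 toward 0: 17 − 5.1 = 11.9 → 12.
H and S are unchanged.

hsl(221, 75%, 12%)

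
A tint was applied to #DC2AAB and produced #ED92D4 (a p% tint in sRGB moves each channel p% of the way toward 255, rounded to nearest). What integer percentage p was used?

#DC2AAB is rgb(220, 42, 171); #ED92D4 is rgb(237, 146, 212).
On the G channel (widest range): 146 ≈ 42 + (p/100)(255 − 42), so p ≈ 100×(146 − 42)/(255 − 42) = 10400/213 = 48.83.
p = 49 reproduces all three channels after rounding.

49%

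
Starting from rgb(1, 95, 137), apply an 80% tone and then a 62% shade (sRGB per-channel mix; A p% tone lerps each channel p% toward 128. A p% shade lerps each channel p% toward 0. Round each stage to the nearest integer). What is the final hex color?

Lerp each channel 80% toward 128:
  R: 1 + 101.6 = 102.6 → 103
  G: 95 + 26.4 = 121.4 → 121
  B: 137 − 7.2 = 129.8 → 130
After the tone: rgb(103, 121, 130) = #677982.
Lerp each channel 62% toward 0:
  R: 103 + 0.62×(0−103) = 103 − 63.86 = 39.14 → 39
  G: 121 + 0.62×(0−121) = 121 − 75.02 = 45.98 → 46
  B: 130 + 0.62×(0−130) = 130 − 80.6 = 49.4 → 49
rgb(39, 46, 49) = #272E31.

#272E31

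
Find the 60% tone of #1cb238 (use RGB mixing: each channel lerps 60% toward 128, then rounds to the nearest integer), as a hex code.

#1cb238 is rgb(28, 178, 56).
A 60% tone moves each channel 60% toward 128:
  R: 28 + 60 = 88 → 88
  G: 178 + 0.6×(128−178) = 178 − 30 = 148 → 148
  B: 56 + 0.6×(128−56) = 56 + 43.2 = 99.2 → 99
rgb(88, 148, 99) = #589463.

#589463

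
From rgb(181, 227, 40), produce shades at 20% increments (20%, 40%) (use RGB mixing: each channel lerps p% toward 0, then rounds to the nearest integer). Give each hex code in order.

20%: (181 − 36.2 = 144.8→145, 227 − 45.4 = 181.6→182, 40 − 8 = 32→32) → #91b620
40%: (181 − 72.4 = 108.6→109, 227 − 90.8 = 136.2→136, 40 − 16 = 24→24) → #6d8818

#91b620, #6d8818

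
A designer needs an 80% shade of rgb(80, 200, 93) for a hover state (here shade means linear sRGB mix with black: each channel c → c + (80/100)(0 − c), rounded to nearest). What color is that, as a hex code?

Lerp each channel 80% toward 0:
  R: 80 + 0.8×(0−80) = 80 − 64 = 16 → 16
  G: 200 − 160 = 40 → 40
  B: 93 − 74.4 = 18.6 → 19
rgb(16, 40, 19) = #102813.

#102813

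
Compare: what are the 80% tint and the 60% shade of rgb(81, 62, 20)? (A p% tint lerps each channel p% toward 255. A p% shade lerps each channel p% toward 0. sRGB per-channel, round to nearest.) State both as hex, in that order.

#dcd8d0, #201908

80% tint:
  R: 81 + 0.8×(255−81) = 81 + 139.2 = 220.2 → 220
  G: 62 + 0.8×(255−62) = 62 + 154.4 = 216.4 → 216
  B: 20 + 0.8×(255−20) = 20 + 188 = 208 → 208
  → #dcd8d0
60% shade:
  R: 81 − 48.6 = 32.4 → 32
  G: 62 − 37.2 = 24.8 → 25
  B: 20 + 0.6×(0−20) = 20 − 12 = 8 → 8
  → #201908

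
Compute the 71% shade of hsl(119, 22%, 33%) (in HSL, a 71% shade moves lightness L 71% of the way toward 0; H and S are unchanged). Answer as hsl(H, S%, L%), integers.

L moves 71% from 33 toward 0: 33 − 23.43 = 9.57 → 10.
H and S are unchanged.

hsl(119, 22%, 10%)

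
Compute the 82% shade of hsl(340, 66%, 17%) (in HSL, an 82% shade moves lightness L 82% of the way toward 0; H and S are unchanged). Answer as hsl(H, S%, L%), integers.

hsl(340, 66%, 3%)

L moves 82% from 17 toward 0: 17 − 13.94 = 3.06 → 3.
H and S are unchanged.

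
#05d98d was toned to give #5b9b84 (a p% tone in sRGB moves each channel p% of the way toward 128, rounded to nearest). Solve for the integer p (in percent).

70%

#05d98d is rgb(5, 217, 141); #5b9b84 is rgb(91, 155, 132).
On the R channel (widest range): 91 ≈ 5 + (p/100)(128 − 5), so p ≈ 100×(91 − 5)/(128 − 5) = 8600/123 = 69.92.
p = 70 reproduces all three channels after rounding.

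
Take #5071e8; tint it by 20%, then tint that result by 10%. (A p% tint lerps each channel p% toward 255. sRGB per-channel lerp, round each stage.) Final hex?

#8198ef

#5071e8 is rgb(80, 113, 232).
A 20% tint moves each channel 20% toward 255:
  R: 80 + 0.2×(255−80) = 80 + 35 = 115 → 115
  G: 113 + 28.4 = 141.4 → 141
  B: 232 + 0.2×(255−232) = 232 + 4.6 = 236.6 → 237
After the tint: rgb(115, 141, 237) = #738ded.
Lerp each channel 10% toward 255:
  R: 115 + 0.1×(255−115) = 115 + 14 = 129 → 129
  G: 141 + 11.4 = 152.4 → 152
  B: 237 + 1.8 = 238.8 → 239
rgb(129, 152, 239) = #8198ef.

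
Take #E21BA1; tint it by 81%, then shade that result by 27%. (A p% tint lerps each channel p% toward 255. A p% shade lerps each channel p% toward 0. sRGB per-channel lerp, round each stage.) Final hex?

#E21BA1 is rgb(226, 27, 161).
An 81% tint moves each channel 81% toward 255:
  R: 226 + 23.49 = 249.49 → 249
  G: 27 + 184.68 = 211.68 → 212
  B: 161 + 0.81×(255−161) = 161 + 76.14 = 237.14 → 237
After the tint: rgb(249, 212, 237) = #F9D4ED.
A 27% shade moves each channel 27% toward 0:
  R: 249 − 67.23 = 181.77 → 182
  G: 212 − 57.24 = 154.76 → 155
  B: 237 − 63.99 = 173.01 → 173
rgb(182, 155, 173) = #B69BAD.

#B69BAD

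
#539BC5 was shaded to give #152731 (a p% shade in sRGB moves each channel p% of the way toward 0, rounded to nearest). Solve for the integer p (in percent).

#539BC5 is rgb(83, 155, 197); #152731 is rgb(21, 39, 49).
On the B channel (widest range): 49 ≈ 197 + (p/100)(0 − 197), so p ≈ 100×(49 − 197)/(0 − 197) = -14800/-197 = 75.13.
p = 75 reproduces all three channels after rounding.

75%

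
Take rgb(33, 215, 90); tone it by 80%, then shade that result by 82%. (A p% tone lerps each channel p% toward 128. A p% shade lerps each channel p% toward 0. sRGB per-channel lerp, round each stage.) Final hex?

An 80% tone moves each channel 80% toward 128:
  R: 33 + 76 = 109 → 109
  G: 215 + 0.8×(128−215) = 215 − 69.6 = 145.4 → 145
  B: 90 + 30.4 = 120.4 → 120
After the tone: rgb(109, 145, 120) = #6D9178.
Per channel, c → c + 0.82(0 − c):
  R: 109 + 0.82×(0−109) = 109 − 89.38 = 19.62 → 20
  G: 145 + 0.82×(0−145) = 145 − 118.9 = 26.1 → 26
  B: 120 + 0.82×(0−120) = 120 − 98.4 = 21.6 → 22
rgb(20, 26, 22) = #141A16.

#141A16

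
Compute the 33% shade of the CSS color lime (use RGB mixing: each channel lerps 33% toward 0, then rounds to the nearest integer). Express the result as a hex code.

#00AB00

CSS lime is rgb(0, 255, 0).
Lerp each channel 33% toward 0:
  R: 0 + 0.33×(0−0) = 0 + 0 = 0 → 0
  G: 255 + 0.33×(0−255) = 255 − 84.15 = 170.85 → 171
  B: 0 + 0 = 0 → 0
rgb(0, 171, 0) = #00AB00.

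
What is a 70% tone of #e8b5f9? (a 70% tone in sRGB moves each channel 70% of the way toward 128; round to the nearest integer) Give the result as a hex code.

#e8b5f9 is rgb(232, 181, 249).
Per channel, c → c + 0.7(128 − c):
  R: 232 − 72.8 = 159.2 → 159
  G: 181 + 0.7×(128−181) = 181 − 37.1 = 143.9 → 144
  B: 249 + 0.7×(128−249) = 249 − 84.7 = 164.3 → 164
rgb(159, 144, 164) = #9f90a4.

#9f90a4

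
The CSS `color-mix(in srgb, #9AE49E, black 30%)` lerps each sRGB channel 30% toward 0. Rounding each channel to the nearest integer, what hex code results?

#9AE49E is rgb(154, 228, 158).
A 30% shade moves each channel 30% toward 0:
  R: 154 − 46.2 = 107.8 → 108
  G: 228 + 0.3×(0−228) = 228 − 68.4 = 159.6 → 160
  B: 158 − 47.4 = 110.6 → 111
rgb(108, 160, 111) = #6CA06F.

#6CA06F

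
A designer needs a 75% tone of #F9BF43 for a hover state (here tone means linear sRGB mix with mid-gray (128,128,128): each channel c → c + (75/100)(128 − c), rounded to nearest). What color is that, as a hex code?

#F9BF43 is rgb(249, 191, 67).
A 75% tone moves each channel 75% toward 128:
  R: 249 − 90.75 = 158.25 → 158
  G: 191 + 0.75×(128−191) = 191 − 47.25 = 143.75 → 144
  B: 67 + 45.75 = 112.75 → 113
rgb(158, 144, 113) = #9E9071.

#9E9071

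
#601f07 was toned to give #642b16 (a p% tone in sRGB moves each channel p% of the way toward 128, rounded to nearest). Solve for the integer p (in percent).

#601f07 is rgb(96, 31, 7); #642b16 is rgb(100, 43, 22).
On the B channel (widest range): 22 ≈ 7 + (p/100)(128 − 7), so p ≈ 100×(22 − 7)/(128 − 7) = 1500/121 = 12.40.
p = 12 reproduces all three channels after rounding.

12%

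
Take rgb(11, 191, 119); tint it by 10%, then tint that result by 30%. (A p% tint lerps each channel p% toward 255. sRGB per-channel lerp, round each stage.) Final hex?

#65D6AA

Lerp each channel 10% toward 255:
  R: 11 + 0.1×(255−11) = 11 + 24.4 = 35.4 → 35
  G: 191 + 0.1×(255−191) = 191 + 6.4 = 197.4 → 197
  B: 119 + 0.1×(255−119) = 119 + 13.6 = 132.6 → 133
After the tint: rgb(35, 197, 133) = #23C585.
A 30% tint moves each channel 30% toward 255:
  R: 35 + 66 = 101 → 101
  G: 197 + 0.3×(255−197) = 197 + 17.4 = 214.4 → 214
  B: 133 + 36.6 = 169.6 → 170
rgb(101, 214, 170) = #65D6AA.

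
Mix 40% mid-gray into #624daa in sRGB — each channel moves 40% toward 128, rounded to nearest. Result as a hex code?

#6e6199

#624daa is rgb(98, 77, 170).
A 40% tone moves each channel 40% toward 128:
  R: 98 + 0.4×(128−98) = 98 + 12 = 110 → 110
  G: 77 + 0.4×(128−77) = 77 + 20.4 = 97.4 → 97
  B: 170 − 16.8 = 153.2 → 153
rgb(110, 97, 153) = #6e6199.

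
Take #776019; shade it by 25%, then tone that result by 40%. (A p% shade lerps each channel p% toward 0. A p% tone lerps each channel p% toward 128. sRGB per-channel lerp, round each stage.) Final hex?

#695e3f

#776019 is rgb(119, 96, 25).
Lerp each channel 25% toward 0:
  R: 119 + 0.25×(0−119) = 119 − 29.75 = 89.25 → 89
  G: 96 + 0.25×(0−96) = 96 − 24 = 72 → 72
  B: 25 + 0.25×(0−25) = 25 − 6.25 = 18.75 → 19
After the shade: rgb(89, 72, 19) = #594813.
A 40% tone moves each channel 40% toward 128:
  R: 89 + 0.4×(128−89) = 89 + 15.6 = 104.6 → 105
  G: 72 + 22.4 = 94.4 → 94
  B: 19 + 0.4×(128−19) = 19 + 43.6 = 62.6 → 63
rgb(105, 94, 63) = #695e3f.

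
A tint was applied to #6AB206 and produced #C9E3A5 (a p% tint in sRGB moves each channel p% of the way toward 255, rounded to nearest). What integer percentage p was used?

#6AB206 is rgb(106, 178, 6); #C9E3A5 is rgb(201, 227, 165).
On the B channel (widest range): 165 ≈ 6 + (p/100)(255 − 6), so p ≈ 100×(165 − 6)/(255 − 6) = 15900/249 = 63.86.
p = 64 reproduces all three channels after rounding.

64%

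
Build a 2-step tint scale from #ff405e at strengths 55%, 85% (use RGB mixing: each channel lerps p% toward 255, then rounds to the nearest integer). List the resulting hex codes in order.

#ffa9b7, #ffe2e7

#ff405e is rgb(255, 64, 94).
55%: (255→255, 64 + 105.05 = 169.05→169, 94 + 88.55 = 182.55→183) → #ffa9b7
85%: (255→255, 64 + 162.35 = 226.35→226, 94 + 136.85 = 230.85→231) → #ffe2e7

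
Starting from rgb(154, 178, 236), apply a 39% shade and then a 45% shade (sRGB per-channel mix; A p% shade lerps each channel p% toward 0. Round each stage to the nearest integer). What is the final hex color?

Lerp each channel 39% toward 0:
  R: 154 − 60.06 = 93.94 → 94
  G: 178 − 69.42 = 108.58 → 109
  B: 236 + 0.39×(0−236) = 236 − 92.04 = 143.96 → 144
After the shade: rgb(94, 109, 144) = #5E6D90.
A 45% shade moves each channel 45% toward 0:
  R: 94 + 0.45×(0−94) = 94 − 42.3 = 51.7 → 52
  G: 109 + 0.45×(0−109) = 109 − 49.05 = 59.95 → 60
  B: 144 + 0.45×(0−144) = 144 − 64.8 = 79.2 → 79
rgb(52, 60, 79) = #343C4F.

#343C4F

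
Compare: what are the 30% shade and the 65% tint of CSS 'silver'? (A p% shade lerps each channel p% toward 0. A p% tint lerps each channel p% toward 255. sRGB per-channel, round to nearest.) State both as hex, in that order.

CSS silver is rgb(192, 192, 192).
30% shade:
  R: 192 + 0.3×(0−192) = 192 − 57.6 = 134.4 → 134
  G: 192 + 0.3×(0−192) = 192 − 57.6 = 134.4 → 134
  B: 192 − 57.6 = 134.4 → 134
  → #868686
65% tint:
  R: 192 + 40.95 = 232.95 → 233
  G: 192 + 0.65×(255−192) = 192 + 40.95 = 232.95 → 233
  B: 192 + 0.65×(255−192) = 192 + 40.95 = 232.95 → 233
  → #E9E9E9

#868686, #E9E9E9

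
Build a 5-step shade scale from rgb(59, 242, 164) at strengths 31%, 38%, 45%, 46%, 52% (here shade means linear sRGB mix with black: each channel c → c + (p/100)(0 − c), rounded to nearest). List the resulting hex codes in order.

31%: (59 − 18.29 = 40.71→41, 242 − 75.02 = 166.98→167, 164 − 50.84 = 113.16→113) → #29a771
38%: (59 − 22.42 = 36.58→37, 242 − 91.96 = 150.04→150, 164 − 62.32 = 101.68→102) → #259666
45%: (59 − 26.55 = 32.45→32, 242 − 108.9 = 133.1→133, 164 − 73.8 = 90.2→90) → #20855a
46%: (59 − 27.14 = 31.86→32, 242 − 111.32 = 130.68→131, 164 − 75.44 = 88.56→89) → #208359
52%: (59 − 30.68 = 28.32→28, 242 − 125.84 = 116.16→116, 164 − 85.28 = 78.72→79) → #1c744f

#29a771, #259666, #20855a, #208359, #1c744f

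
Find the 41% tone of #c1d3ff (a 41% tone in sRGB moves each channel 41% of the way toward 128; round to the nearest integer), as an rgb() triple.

rgb(166, 177, 203)

#c1d3ff is rgb(193, 211, 255).
A 41% tone moves each channel 41% toward 128:
  R: 193 + 0.41×(128−193) = 193 − 26.65 = 166.35 → 166
  G: 211 − 34.03 = 176.97 → 177
  B: 255 + 0.41×(128−255) = 255 − 52.07 = 202.93 → 203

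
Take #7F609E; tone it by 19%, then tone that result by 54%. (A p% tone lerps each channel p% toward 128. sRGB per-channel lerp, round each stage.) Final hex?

#7F609E is rgb(127, 96, 158).
Per channel, c → c + 0.19(128 − c):
  R: 127 + 0.19 = 127.19 → 127
  G: 96 + 0.19×(128−96) = 96 + 6.08 = 102.08 → 102
  B: 158 + 0.19×(128−158) = 158 − 5.7 = 152.3 → 152
After the tone: rgb(127, 102, 152) = #7F6698.
Lerp each channel 54% toward 128:
  R: 127 + 0.54 = 127.54 → 128
  G: 102 + 0.54×(128−102) = 102 + 14.04 = 116.04 → 116
  B: 152 + 0.54×(128−152) = 152 − 12.96 = 139.04 → 139
rgb(128, 116, 139) = #80748B.

#80748B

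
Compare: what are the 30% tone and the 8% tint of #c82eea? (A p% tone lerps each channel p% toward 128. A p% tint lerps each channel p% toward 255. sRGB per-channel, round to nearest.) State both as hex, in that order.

#c82eea is rgb(200, 46, 234).
30% tone:
  R: 200 + 0.3×(128−200) = 200 − 21.6 = 178.4 → 178
  G: 46 + 0.3×(128−46) = 46 + 24.6 = 70.6 → 71
  B: 234 + 0.3×(128−234) = 234 − 31.8 = 202.2 → 202
  → #b247ca
8% tint:
  R: 200 + 4.4 = 204.4 → 204
  G: 46 + 0.08×(255−46) = 46 + 16.72 = 62.72 → 63
  B: 234 + 0.08×(255−234) = 234 + 1.68 = 235.68 → 236
  → #cc3fec

#b247ca, #cc3fec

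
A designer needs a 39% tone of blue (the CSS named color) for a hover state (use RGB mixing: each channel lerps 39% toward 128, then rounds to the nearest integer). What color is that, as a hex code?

CSS blue is rgb(0, 0, 255).
Per channel, c → c + 0.39(128 − c):
  R: 0 + 0.39×(128−0) = 0 + 49.92 = 49.92 → 50
  G: 0 + 0.39×(128−0) = 0 + 49.92 = 49.92 → 50
  B: 255 − 49.53 = 205.47 → 205
rgb(50, 50, 205) = #3232cd.

#3232cd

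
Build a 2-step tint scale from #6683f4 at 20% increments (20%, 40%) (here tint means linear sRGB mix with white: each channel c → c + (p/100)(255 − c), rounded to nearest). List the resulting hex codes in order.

#6683f4 is rgb(102, 131, 244).
20%: (102 + 30.6 = 132.6→133, 131 + 24.8 = 155.8→156, 244 + 2.2 = 246.2→246) → #859cf6
40%: (102 + 61.2 = 163.2→163, 131 + 49.6 = 180.6→181, 244 + 4.4 = 248.4→248) → #a3b5f8

#859cf6, #a3b5f8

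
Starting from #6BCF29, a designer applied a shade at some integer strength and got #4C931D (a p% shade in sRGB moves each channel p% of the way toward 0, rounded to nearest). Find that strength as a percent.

29%

#6BCF29 is rgb(107, 207, 41); #4C931D is rgb(76, 147, 29).
On the G channel (widest range): 147 ≈ 207 + (p/100)(0 − 207), so p ≈ 100×(147 − 207)/(0 − 207) = -6000/-207 = 28.99.
p = 29 reproduces all three channels after rounding.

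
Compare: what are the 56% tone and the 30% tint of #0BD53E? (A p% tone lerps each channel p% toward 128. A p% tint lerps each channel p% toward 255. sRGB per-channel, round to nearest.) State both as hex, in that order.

#4DA563, #54E278

#0BD53E is rgb(11, 213, 62).
56% tone:
  R: 11 + 0.56×(128−11) = 11 + 65.52 = 76.52 → 77
  G: 213 − 47.6 = 165.4 → 165
  B: 62 + 36.96 = 98.96 → 99
  → #4DA563
30% tint:
  R: 11 + 0.3×(255−11) = 11 + 73.2 = 84.2 → 84
  G: 213 + 12.6 = 225.6 → 226
  B: 62 + 0.3×(255−62) = 62 + 57.9 = 119.9 → 120
  → #54E278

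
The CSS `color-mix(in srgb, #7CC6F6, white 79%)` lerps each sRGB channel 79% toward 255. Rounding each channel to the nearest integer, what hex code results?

#E3F3FD

#7CC6F6 is rgb(124, 198, 246).
Per channel, c → c + 0.79(255 − c):
  R: 124 + 103.49 = 227.49 → 227
  G: 198 + 45.03 = 243.03 → 243
  B: 246 + 0.79×(255−246) = 246 + 7.11 = 253.11 → 253
rgb(227, 243, 253) = #E3F3FD.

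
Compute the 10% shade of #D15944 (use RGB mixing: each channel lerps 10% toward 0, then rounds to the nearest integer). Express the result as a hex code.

#BC503D

#D15944 is rgb(209, 89, 68).
Per channel, c → c + 0.1(0 − c):
  R: 209 + 0.1×(0−209) = 209 − 20.9 = 188.1 → 188
  G: 89 + 0.1×(0−89) = 89 − 8.9 = 80.1 → 80
  B: 68 + 0.1×(0−68) = 68 − 6.8 = 61.2 → 61
rgb(188, 80, 61) = #BC503D.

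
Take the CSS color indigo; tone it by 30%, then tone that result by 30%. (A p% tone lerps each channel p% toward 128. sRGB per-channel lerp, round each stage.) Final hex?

CSS indigo is rgb(75, 0, 130).
A 30% tone moves each channel 30% toward 128:
  R: 75 + 0.3×(128−75) = 75 + 15.9 = 90.9 → 91
  G: 0 + 38.4 = 38.4 → 38
  B: 130 + 0.3×(128−130) = 130 − 0.6 = 129.4 → 129
After the tone: rgb(91, 38, 129) = #5B2681.
Lerp each channel 30% toward 128:
  R: 91 + 0.3×(128−91) = 91 + 11.1 = 102.1 → 102
  G: 38 + 0.3×(128−38) = 38 + 27 = 65 → 65
  B: 129 − 0.3 = 128.7 → 129
rgb(102, 65, 129) = #664181.

#664181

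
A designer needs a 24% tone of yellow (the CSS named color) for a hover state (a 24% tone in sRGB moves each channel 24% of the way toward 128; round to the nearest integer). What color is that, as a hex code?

#e1e11f

CSS yellow is rgb(255, 255, 0).
Per channel, c → c + 0.24(128 − c):
  R: 255 + 0.24×(128−255) = 255 − 30.48 = 224.52 → 225
  G: 255 + 0.24×(128−255) = 255 − 30.48 = 224.52 → 225
  B: 0 + 30.72 = 30.72 → 31
rgb(225, 225, 31) = #e1e11f.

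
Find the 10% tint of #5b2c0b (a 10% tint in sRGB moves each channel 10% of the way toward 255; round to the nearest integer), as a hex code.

#5b2c0b is rgb(91, 44, 11).
Per channel, c → c + 0.1(255 − c):
  R: 91 + 0.1×(255−91) = 91 + 16.4 = 107.4 → 107
  G: 44 + 21.1 = 65.1 → 65
  B: 11 + 24.4 = 35.4 → 35
rgb(107, 65, 35) = #6b4123.

#6b4123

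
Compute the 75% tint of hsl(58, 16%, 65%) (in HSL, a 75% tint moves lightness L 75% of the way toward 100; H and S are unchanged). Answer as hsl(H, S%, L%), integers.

hsl(58, 16%, 91%)

L moves 75% from 65 toward 100: 65 + 26.25 = 91.25 → 91.
H and S are unchanged.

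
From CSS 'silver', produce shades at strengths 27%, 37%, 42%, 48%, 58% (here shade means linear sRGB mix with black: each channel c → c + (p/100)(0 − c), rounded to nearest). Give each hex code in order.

CSS silver is rgb(192, 192, 192).
27%: (192 − 51.84 = 140.16→140, 192 − 51.84 = 140.16→140, 192 − 51.84 = 140.16→140) → #8c8c8c
37%: (192 − 71.04 = 120.96→121, 192 − 71.04 = 120.96→121, 192 − 71.04 = 120.96→121) → #797979
42%: (192 − 80.64 = 111.36→111, 192 − 80.64 = 111.36→111, 192 − 80.64 = 111.36→111) → #6f6f6f
48%: (192 − 92.16 = 99.84→100, 192 − 92.16 = 99.84→100, 192 − 92.16 = 99.84→100) → #646464
58%: (192 − 111.36 = 80.64→81, 192 − 111.36 = 80.64→81, 192 − 111.36 = 80.64→81) → #515151

#8c8c8c, #797979, #6f6f6f, #646464, #515151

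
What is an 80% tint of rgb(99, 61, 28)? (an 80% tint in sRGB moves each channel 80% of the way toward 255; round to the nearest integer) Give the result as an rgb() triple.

rgb(224, 216, 210)

Per channel, c → c + 0.8(255 − c):
  R: 99 + 0.8×(255−99) = 99 + 124.8 = 223.8 → 224
  G: 61 + 0.8×(255−61) = 61 + 155.2 = 216.2 → 216
  B: 28 + 0.8×(255−28) = 28 + 181.6 = 209.6 → 210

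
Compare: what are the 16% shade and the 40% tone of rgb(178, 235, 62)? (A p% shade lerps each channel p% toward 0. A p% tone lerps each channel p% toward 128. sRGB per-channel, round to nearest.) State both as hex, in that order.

#96c534, #9ec058

16% shade:
  R: 178 + 0.16×(0−178) = 178 − 28.48 = 149.52 → 150
  G: 235 − 37.6 = 197.4 → 197
  B: 62 + 0.16×(0−62) = 62 − 9.92 = 52.08 → 52
  → #96c534
40% tone:
  R: 178 − 20 = 158 → 158
  G: 235 − 42.8 = 192.2 → 192
  B: 62 + 0.4×(128−62) = 62 + 26.4 = 88.4 → 88
  → #9ec058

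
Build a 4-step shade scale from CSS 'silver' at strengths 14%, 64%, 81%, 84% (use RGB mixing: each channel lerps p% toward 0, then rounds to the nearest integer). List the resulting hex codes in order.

CSS silver is rgb(192, 192, 192).
14%: (192 − 26.88 = 165.12→165, 192 − 26.88 = 165.12→165, 192 − 26.88 = 165.12→165) → #a5a5a5
64%: (192 − 122.88 = 69.12→69, 192 − 122.88 = 69.12→69, 192 − 122.88 = 69.12→69) → #454545
81%: (192 − 155.52 = 36.48→36, 192 − 155.52 = 36.48→36, 192 − 155.52 = 36.48→36) → #242424
84%: (192 − 161.28 = 30.72→31, 192 − 161.28 = 30.72→31, 192 − 161.28 = 30.72→31) → #1f1f1f

#a5a5a5, #454545, #242424, #1f1f1f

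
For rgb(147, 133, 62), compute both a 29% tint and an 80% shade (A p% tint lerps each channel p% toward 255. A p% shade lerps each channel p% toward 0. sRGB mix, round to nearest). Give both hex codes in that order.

29% tint:
  R: 147 + 0.29×(255−147) = 147 + 31.32 = 178.32 → 178
  G: 133 + 35.38 = 168.38 → 168
  B: 62 + 55.97 = 117.97 → 118
  → #b2a876
80% shade:
  R: 147 − 117.6 = 29.4 → 29
  G: 133 − 106.4 = 26.6 → 27
  B: 62 − 49.6 = 12.4 → 12
  → #1d1b0c

#b2a876, #1d1b0c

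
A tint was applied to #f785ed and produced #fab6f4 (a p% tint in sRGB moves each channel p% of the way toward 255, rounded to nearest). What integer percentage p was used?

40%

#f785ed is rgb(247, 133, 237); #fab6f4 is rgb(250, 182, 244).
On the G channel (widest range): 182 ≈ 133 + (p/100)(255 − 133), so p ≈ 100×(182 − 133)/(255 − 133) = 4900/122 = 40.16.
p = 40 reproduces all three channels after rounding.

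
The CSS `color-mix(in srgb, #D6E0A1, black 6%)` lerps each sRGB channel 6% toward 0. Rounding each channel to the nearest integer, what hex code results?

#C9D397

#D6E0A1 is rgb(214, 224, 161).
Per channel, c → c + 0.06(0 − c):
  R: 214 + 0.06×(0−214) = 214 − 12.84 = 201.16 → 201
  G: 224 − 13.44 = 210.56 → 211
  B: 161 − 9.66 = 151.34 → 151
rgb(201, 211, 151) = #C9D397.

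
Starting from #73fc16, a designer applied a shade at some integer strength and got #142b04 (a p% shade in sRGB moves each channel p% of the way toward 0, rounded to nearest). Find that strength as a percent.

83%

#73fc16 is rgb(115, 252, 22); #142b04 is rgb(20, 43, 4).
On the G channel (widest range): 43 ≈ 252 + (p/100)(0 − 252), so p ≈ 100×(43 − 252)/(0 − 252) = -20900/-252 = 82.94.
p = 83 reproduces all three channels after rounding.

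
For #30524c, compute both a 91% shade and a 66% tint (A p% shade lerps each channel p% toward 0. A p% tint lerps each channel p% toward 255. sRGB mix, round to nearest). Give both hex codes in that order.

#30524c is rgb(48, 82, 76).
91% shade:
  R: 48 + 0.91×(0−48) = 48 − 43.68 = 4.32 → 4
  G: 82 − 74.62 = 7.38 → 7
  B: 76 − 69.16 = 6.84 → 7
  → #040707
66% tint:
  R: 48 + 0.66×(255−48) = 48 + 136.62 = 184.62 → 185
  G: 82 + 114.18 = 196.18 → 196
  B: 76 + 0.66×(255−76) = 76 + 118.14 = 194.14 → 194
  → #b9c4c2

#040707, #b9c4c2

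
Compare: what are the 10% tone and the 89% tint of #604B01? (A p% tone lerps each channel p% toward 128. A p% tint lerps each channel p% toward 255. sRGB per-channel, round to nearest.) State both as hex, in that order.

#604B01 is rgb(96, 75, 1).
10% tone:
  R: 96 + 0.1×(128−96) = 96 + 3.2 = 99.2 → 99
  G: 75 + 0.1×(128−75) = 75 + 5.3 = 80.3 → 80
  B: 1 + 0.1×(128−1) = 1 + 12.7 = 13.7 → 14
  → #63500E
89% tint:
  R: 96 + 141.51 = 237.51 → 238
  G: 75 + 0.89×(255−75) = 75 + 160.2 = 235.2 → 235
  B: 1 + 0.89×(255−1) = 1 + 226.06 = 227.06 → 227
  → #EEEBE3

#63500E, #EEEBE3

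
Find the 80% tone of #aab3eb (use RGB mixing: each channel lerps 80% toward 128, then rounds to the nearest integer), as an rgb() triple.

rgb(136, 138, 149)

#aab3eb is rgb(170, 179, 235).
Per channel, c → c + 0.8(128 − c):
  R: 170 + 0.8×(128−170) = 170 − 33.6 = 136.4 → 136
  G: 179 + 0.8×(128−179) = 179 − 40.8 = 138.2 → 138
  B: 235 + 0.8×(128−235) = 235 − 85.6 = 149.4 → 149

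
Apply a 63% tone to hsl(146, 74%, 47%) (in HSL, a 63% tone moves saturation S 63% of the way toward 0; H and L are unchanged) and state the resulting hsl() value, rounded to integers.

S moves 63% from 74 toward 0: 74 − 46.62 = 27.38 → 27.
H and L are unchanged.

hsl(146, 27%, 47%)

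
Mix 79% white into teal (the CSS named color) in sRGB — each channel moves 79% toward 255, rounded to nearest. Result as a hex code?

CSS teal is rgb(0, 128, 128).
Lerp each channel 79% toward 255:
  R: 0 + 201.45 = 201.45 → 201
  G: 128 + 0.79×(255−128) = 128 + 100.33 = 228.33 → 228
  B: 128 + 100.33 = 228.33 → 228
rgb(201, 228, 228) = #C9E4E4.

#C9E4E4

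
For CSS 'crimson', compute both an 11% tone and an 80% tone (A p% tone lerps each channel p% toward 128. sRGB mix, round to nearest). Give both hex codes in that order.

#d22043, #926a72

CSS crimson is rgb(220, 20, 60).
11% tone:
  R: 220 − 10.12 = 209.88 → 210
  G: 20 + 11.88 = 31.88 → 32
  B: 60 + 0.11×(128−60) = 60 + 7.48 = 67.48 → 67
  → #d22043
80% tone:
  R: 220 − 73.6 = 146.4 → 146
  G: 20 + 0.8×(128−20) = 20 + 86.4 = 106.4 → 106
  B: 60 + 0.8×(128−60) = 60 + 54.4 = 114.4 → 114
  → #926a72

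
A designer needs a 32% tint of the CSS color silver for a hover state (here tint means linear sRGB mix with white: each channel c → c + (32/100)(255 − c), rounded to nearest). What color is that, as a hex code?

#d4d4d4

CSS silver is rgb(192, 192, 192).
Per channel, c → c + 0.32(255 − c):
  R: 192 + 0.32×(255−192) = 192 + 20.16 = 212.16 → 212
  G: 192 + 0.32×(255−192) = 192 + 20.16 = 212.16 → 212
  B: 192 + 20.16 = 212.16 → 212
rgb(212, 212, 212) = #d4d4d4.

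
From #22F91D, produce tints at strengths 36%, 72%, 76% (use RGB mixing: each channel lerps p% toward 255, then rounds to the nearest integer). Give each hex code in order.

#22F91D is rgb(34, 249, 29).
36%: (34 + 79.56 = 113.56→114, 249 + 2.16 = 251.16→251, 29 + 81.36 = 110.36→110) → #72FB6E
72%: (34 + 159.12 = 193.12→193, 249 + 4.32 = 253.32→253, 29 + 162.72 = 191.72→192) → #C1FDC0
76%: (34 + 167.96 = 201.96→202, 249 + 4.56 = 253.56→254, 29 + 171.76 = 200.76→201) → #CAFEC9

#72FB6E, #C1FDC0, #CAFEC9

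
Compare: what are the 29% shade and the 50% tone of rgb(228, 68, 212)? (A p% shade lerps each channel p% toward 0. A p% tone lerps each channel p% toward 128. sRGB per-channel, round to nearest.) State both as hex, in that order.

29% shade:
  R: 228 + 0.29×(0−228) = 228 − 66.12 = 161.88 → 162
  G: 68 + 0.29×(0−68) = 68 − 19.72 = 48.28 → 48
  B: 212 + 0.29×(0−212) = 212 − 61.48 = 150.52 → 151
  → #a23097
50% tone:
  R: 228 − 50 = 178 → 178
  G: 68 + 30 = 98 → 98
  B: 212 + 0.5×(128−212) = 212 − 42 = 170 → 170
  → #b262aa

#a23097, #b262aa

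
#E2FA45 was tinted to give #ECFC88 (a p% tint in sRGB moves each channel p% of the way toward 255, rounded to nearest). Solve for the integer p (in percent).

#E2FA45 is rgb(226, 250, 69); #ECFC88 is rgb(236, 252, 136).
On the B channel (widest range): 136 ≈ 69 + (p/100)(255 − 69), so p ≈ 100×(136 − 69)/(255 − 69) = 6700/186 = 36.02.
p = 36 reproduces all three channels after rounding.

36%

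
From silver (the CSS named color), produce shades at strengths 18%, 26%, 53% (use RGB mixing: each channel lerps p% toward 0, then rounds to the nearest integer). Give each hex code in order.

CSS silver is rgb(192, 192, 192).
18%: (192 − 34.56 = 157.44→157, 192 − 34.56 = 157.44→157, 192 − 34.56 = 157.44→157) → #9d9d9d
26%: (192 − 49.92 = 142.08→142, 192 − 49.92 = 142.08→142, 192 − 49.92 = 142.08→142) → #8e8e8e
53%: (192 − 101.76 = 90.24→90, 192 − 101.76 = 90.24→90, 192 − 101.76 = 90.24→90) → #5a5a5a

#9d9d9d, #8e8e8e, #5a5a5a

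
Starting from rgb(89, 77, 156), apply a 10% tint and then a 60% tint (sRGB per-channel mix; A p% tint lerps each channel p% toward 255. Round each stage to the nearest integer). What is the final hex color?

#c3bfdb

Lerp each channel 10% toward 255:
  R: 89 + 0.1×(255−89) = 89 + 16.6 = 105.6 → 106
  G: 77 + 0.1×(255−77) = 77 + 17.8 = 94.8 → 95
  B: 156 + 9.9 = 165.9 → 166
After the tint: rgb(106, 95, 166) = #6a5fa6.
A 60% tint moves each channel 60% toward 255:
  R: 106 + 89.4 = 195.4 → 195
  G: 95 + 0.6×(255−95) = 95 + 96 = 191 → 191
  B: 166 + 53.4 = 219.4 → 219
rgb(195, 191, 219) = #c3bfdb.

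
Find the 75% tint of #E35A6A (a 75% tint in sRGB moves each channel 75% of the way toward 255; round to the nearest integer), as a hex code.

#E35A6A is rgb(227, 90, 106).
A 75% tint moves each channel 75% toward 255:
  R: 227 + 21 = 248 → 248
  G: 90 + 123.75 = 213.75 → 214
  B: 106 + 0.75×(255−106) = 106 + 111.75 = 217.75 → 218
rgb(248, 214, 218) = #F8D6DA.

#F8D6DA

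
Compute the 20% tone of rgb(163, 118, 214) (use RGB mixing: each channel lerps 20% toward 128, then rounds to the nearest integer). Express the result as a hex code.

#9C78C5

Per channel, c → c + 0.2(128 − c):
  R: 163 − 7 = 156 → 156
  G: 118 + 0.2×(128−118) = 118 + 2 = 120 → 120
  B: 214 − 17.2 = 196.8 → 197
rgb(156, 120, 197) = #9C78C5.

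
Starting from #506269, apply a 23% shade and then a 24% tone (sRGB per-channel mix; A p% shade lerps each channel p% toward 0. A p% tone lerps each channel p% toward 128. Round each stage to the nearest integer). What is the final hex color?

#506269 is rgb(80, 98, 105).
Lerp each channel 23% toward 0:
  R: 80 + 0.23×(0−80) = 80 − 18.4 = 61.6 → 62
  G: 98 − 22.54 = 75.46 → 75
  B: 105 − 24.15 = 80.85 → 81
After the shade: rgb(62, 75, 81) = #3e4b51.
Lerp each channel 24% toward 128:
  R: 62 + 0.24×(128−62) = 62 + 15.84 = 77.84 → 78
  G: 75 + 0.24×(128−75) = 75 + 12.72 = 87.72 → 88
  B: 81 + 11.28 = 92.28 → 92
rgb(78, 88, 92) = #4e585c.

#4e585c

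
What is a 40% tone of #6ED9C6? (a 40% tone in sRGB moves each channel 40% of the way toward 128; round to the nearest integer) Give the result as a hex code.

#75B5AA

#6ED9C6 is rgb(110, 217, 198).
Per channel, c → c + 0.4(128 − c):
  R: 110 + 7.2 = 117.2 → 117
  G: 217 + 0.4×(128−217) = 217 − 35.6 = 181.4 → 181
  B: 198 + 0.4×(128−198) = 198 − 28 = 170 → 170
rgb(117, 181, 170) = #75B5AA.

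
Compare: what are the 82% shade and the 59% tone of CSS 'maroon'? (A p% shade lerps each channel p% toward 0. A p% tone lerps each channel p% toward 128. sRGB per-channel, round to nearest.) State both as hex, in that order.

CSS maroon is rgb(128, 0, 0).
82% shade:
  R: 128 − 104.96 = 23.04 → 23
  G: 0 + 0 = 0 → 0
  B: 0 + 0.82×(0−0) = 0 + 0 = 0 → 0
  → #170000
59% tone:
  R: 128 + 0.59×(128−128) = 128 + 0 = 128 → 128
  G: 0 + 0.59×(128−0) = 0 + 75.52 = 75.52 → 76
  B: 0 + 0.59×(128−0) = 0 + 75.52 = 75.52 → 76
  → #804c4c

#170000, #804c4c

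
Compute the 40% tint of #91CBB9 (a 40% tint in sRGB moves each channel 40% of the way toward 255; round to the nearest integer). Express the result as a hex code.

#91CBB9 is rgb(145, 203, 185).
Lerp each channel 40% toward 255:
  R: 145 + 0.4×(255−145) = 145 + 44 = 189 → 189
  G: 203 + 0.4×(255−203) = 203 + 20.8 = 223.8 → 224
  B: 185 + 0.4×(255−185) = 185 + 28 = 213 → 213
rgb(189, 224, 213) = #BDE0D5.

#BDE0D5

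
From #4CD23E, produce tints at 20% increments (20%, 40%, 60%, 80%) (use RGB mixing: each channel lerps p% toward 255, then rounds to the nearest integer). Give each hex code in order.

#4CD23E is rgb(76, 210, 62).
20%: (76 + 35.8 = 111.8→112, 210 + 9 = 219→219, 62 + 38.6 = 100.6→101) → #70DB65
40%: (76 + 71.6 = 147.6→148, 210 + 18 = 228→228, 62 + 77.2 = 139.2→139) → #94E48B
60%: (76 + 107.4 = 183.4→183, 210 + 27 = 237→237, 62 + 115.8 = 177.8→178) → #B7EDB2
80%: (76 + 143.2 = 219.2→219, 210 + 36 = 246→246, 62 + 154.4 = 216.4→216) → #DBF6D8

#70DB65, #94E48B, #B7EDB2, #DBF6D8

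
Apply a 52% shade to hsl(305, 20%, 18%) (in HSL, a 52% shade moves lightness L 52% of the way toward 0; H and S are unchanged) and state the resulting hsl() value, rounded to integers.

hsl(305, 20%, 9%)

L moves 52% from 18 toward 0: 18 − 9.36 = 8.64 → 9.
H and S are unchanged.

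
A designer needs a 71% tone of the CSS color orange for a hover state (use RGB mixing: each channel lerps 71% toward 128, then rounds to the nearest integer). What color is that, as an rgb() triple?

rgb(165, 139, 91)

CSS orange is rgb(255, 165, 0).
Per channel, c → c + 0.71(128 − c):
  R: 255 − 90.17 = 164.83 → 165
  G: 165 − 26.27 = 138.73 → 139
  B: 0 + 0.71×(128−0) = 0 + 90.88 = 90.88 → 91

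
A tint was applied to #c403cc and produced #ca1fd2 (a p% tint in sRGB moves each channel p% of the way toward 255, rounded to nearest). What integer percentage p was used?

11%

#c403cc is rgb(196, 3, 204); #ca1fd2 is rgb(202, 31, 210).
On the G channel (widest range): 31 ≈ 3 + (p/100)(255 − 3), so p ≈ 100×(31 − 3)/(255 − 3) = 2800/252 = 11.11.
p = 11 reproduces all three channels after rounding.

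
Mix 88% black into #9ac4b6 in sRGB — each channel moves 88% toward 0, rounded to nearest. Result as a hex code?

#121816

#9ac4b6 is rgb(154, 196, 182).
An 88% shade moves each channel 88% toward 0:
  R: 154 + 0.88×(0−154) = 154 − 135.52 = 18.48 → 18
  G: 196 + 0.88×(0−196) = 196 − 172.48 = 23.52 → 24
  B: 182 + 0.88×(0−182) = 182 − 160.16 = 21.84 → 22
rgb(18, 24, 22) = #121816.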